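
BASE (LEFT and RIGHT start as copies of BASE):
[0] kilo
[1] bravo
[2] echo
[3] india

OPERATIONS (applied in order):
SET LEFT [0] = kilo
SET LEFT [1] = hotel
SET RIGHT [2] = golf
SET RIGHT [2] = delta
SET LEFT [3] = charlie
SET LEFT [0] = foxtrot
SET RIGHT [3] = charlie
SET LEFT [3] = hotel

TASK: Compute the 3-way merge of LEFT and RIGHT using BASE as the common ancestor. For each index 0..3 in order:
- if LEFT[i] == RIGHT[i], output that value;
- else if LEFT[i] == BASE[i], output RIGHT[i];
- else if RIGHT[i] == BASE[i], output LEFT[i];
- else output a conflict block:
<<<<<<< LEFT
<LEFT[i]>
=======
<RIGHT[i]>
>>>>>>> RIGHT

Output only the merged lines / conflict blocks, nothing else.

Final LEFT:  [foxtrot, hotel, echo, hotel]
Final RIGHT: [kilo, bravo, delta, charlie]
i=0: L=foxtrot, R=kilo=BASE -> take LEFT -> foxtrot
i=1: L=hotel, R=bravo=BASE -> take LEFT -> hotel
i=2: L=echo=BASE, R=delta -> take RIGHT -> delta
i=3: BASE=india L=hotel R=charlie all differ -> CONFLICT

Answer: foxtrot
hotel
delta
<<<<<<< LEFT
hotel
=======
charlie
>>>>>>> RIGHT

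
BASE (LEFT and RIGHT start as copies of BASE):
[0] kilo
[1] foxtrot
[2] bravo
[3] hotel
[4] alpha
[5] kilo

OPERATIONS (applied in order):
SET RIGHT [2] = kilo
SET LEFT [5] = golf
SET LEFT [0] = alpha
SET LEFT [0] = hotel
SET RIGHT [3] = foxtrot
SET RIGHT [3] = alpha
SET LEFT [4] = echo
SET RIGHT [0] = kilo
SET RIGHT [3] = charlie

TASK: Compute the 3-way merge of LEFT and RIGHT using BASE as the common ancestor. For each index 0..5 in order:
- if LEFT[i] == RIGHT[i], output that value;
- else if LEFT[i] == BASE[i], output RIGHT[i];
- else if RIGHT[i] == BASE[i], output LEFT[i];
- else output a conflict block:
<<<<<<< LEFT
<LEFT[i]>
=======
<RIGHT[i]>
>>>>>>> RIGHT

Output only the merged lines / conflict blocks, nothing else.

Final LEFT:  [hotel, foxtrot, bravo, hotel, echo, golf]
Final RIGHT: [kilo, foxtrot, kilo, charlie, alpha, kilo]
i=0: L=hotel, R=kilo=BASE -> take LEFT -> hotel
i=1: L=foxtrot R=foxtrot -> agree -> foxtrot
i=2: L=bravo=BASE, R=kilo -> take RIGHT -> kilo
i=3: L=hotel=BASE, R=charlie -> take RIGHT -> charlie
i=4: L=echo, R=alpha=BASE -> take LEFT -> echo
i=5: L=golf, R=kilo=BASE -> take LEFT -> golf

Answer: hotel
foxtrot
kilo
charlie
echo
golf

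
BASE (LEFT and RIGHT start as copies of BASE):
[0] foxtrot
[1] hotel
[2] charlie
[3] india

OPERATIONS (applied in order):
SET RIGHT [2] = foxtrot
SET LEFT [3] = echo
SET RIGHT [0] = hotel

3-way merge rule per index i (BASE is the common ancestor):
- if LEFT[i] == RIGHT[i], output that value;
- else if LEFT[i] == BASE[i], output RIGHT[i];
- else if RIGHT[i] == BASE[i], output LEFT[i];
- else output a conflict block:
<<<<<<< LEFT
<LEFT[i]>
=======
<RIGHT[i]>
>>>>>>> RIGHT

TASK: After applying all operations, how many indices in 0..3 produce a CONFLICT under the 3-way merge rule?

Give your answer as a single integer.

Final LEFT:  [foxtrot, hotel, charlie, echo]
Final RIGHT: [hotel, hotel, foxtrot, india]
i=0: L=foxtrot=BASE, R=hotel -> take RIGHT -> hotel
i=1: L=hotel R=hotel -> agree -> hotel
i=2: L=charlie=BASE, R=foxtrot -> take RIGHT -> foxtrot
i=3: L=echo, R=india=BASE -> take LEFT -> echo
Conflict count: 0

Answer: 0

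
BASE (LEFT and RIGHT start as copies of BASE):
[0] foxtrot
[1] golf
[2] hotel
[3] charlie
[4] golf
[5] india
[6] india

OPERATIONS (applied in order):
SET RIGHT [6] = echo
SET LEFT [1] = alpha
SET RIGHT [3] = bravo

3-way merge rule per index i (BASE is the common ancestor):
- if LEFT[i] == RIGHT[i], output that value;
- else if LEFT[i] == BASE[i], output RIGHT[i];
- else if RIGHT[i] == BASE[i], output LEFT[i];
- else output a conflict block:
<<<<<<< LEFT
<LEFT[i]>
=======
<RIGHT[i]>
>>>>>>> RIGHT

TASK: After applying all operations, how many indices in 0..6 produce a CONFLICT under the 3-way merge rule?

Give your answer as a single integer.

Answer: 0

Derivation:
Final LEFT:  [foxtrot, alpha, hotel, charlie, golf, india, india]
Final RIGHT: [foxtrot, golf, hotel, bravo, golf, india, echo]
i=0: L=foxtrot R=foxtrot -> agree -> foxtrot
i=1: L=alpha, R=golf=BASE -> take LEFT -> alpha
i=2: L=hotel R=hotel -> agree -> hotel
i=3: L=charlie=BASE, R=bravo -> take RIGHT -> bravo
i=4: L=golf R=golf -> agree -> golf
i=5: L=india R=india -> agree -> india
i=6: L=india=BASE, R=echo -> take RIGHT -> echo
Conflict count: 0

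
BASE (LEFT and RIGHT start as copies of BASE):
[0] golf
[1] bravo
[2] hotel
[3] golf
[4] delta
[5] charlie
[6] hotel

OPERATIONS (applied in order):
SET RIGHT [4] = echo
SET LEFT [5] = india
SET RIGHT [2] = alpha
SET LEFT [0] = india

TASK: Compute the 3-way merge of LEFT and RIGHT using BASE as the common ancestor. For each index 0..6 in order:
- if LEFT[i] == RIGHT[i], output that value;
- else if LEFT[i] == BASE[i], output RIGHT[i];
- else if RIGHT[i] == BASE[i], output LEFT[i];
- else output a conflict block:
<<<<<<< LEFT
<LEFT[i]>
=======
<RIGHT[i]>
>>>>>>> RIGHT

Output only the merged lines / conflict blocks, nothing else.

Answer: india
bravo
alpha
golf
echo
india
hotel

Derivation:
Final LEFT:  [india, bravo, hotel, golf, delta, india, hotel]
Final RIGHT: [golf, bravo, alpha, golf, echo, charlie, hotel]
i=0: L=india, R=golf=BASE -> take LEFT -> india
i=1: L=bravo R=bravo -> agree -> bravo
i=2: L=hotel=BASE, R=alpha -> take RIGHT -> alpha
i=3: L=golf R=golf -> agree -> golf
i=4: L=delta=BASE, R=echo -> take RIGHT -> echo
i=5: L=india, R=charlie=BASE -> take LEFT -> india
i=6: L=hotel R=hotel -> agree -> hotel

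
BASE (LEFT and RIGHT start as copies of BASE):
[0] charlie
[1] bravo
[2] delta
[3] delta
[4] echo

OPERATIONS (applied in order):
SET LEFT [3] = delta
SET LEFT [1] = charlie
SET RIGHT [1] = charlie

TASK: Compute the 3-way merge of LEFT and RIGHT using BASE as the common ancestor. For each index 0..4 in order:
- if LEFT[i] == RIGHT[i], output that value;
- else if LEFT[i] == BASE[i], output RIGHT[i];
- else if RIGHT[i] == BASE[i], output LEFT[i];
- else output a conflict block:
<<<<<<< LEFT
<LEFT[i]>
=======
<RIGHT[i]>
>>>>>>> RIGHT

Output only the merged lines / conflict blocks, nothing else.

Answer: charlie
charlie
delta
delta
echo

Derivation:
Final LEFT:  [charlie, charlie, delta, delta, echo]
Final RIGHT: [charlie, charlie, delta, delta, echo]
i=0: L=charlie R=charlie -> agree -> charlie
i=1: L=charlie R=charlie -> agree -> charlie
i=2: L=delta R=delta -> agree -> delta
i=3: L=delta R=delta -> agree -> delta
i=4: L=echo R=echo -> agree -> echo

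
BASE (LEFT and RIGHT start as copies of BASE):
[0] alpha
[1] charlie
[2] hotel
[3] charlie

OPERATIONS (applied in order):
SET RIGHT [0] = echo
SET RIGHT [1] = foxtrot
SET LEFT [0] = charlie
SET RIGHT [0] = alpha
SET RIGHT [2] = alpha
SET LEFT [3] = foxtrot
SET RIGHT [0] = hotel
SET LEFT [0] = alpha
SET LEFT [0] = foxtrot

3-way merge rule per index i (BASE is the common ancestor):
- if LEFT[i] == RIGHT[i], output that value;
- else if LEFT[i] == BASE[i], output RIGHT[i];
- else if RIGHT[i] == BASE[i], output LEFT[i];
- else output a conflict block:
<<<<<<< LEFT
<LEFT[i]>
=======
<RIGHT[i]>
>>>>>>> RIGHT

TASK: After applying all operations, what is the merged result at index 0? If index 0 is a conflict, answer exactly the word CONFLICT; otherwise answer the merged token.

Answer: CONFLICT

Derivation:
Final LEFT:  [foxtrot, charlie, hotel, foxtrot]
Final RIGHT: [hotel, foxtrot, alpha, charlie]
i=0: BASE=alpha L=foxtrot R=hotel all differ -> CONFLICT
i=1: L=charlie=BASE, R=foxtrot -> take RIGHT -> foxtrot
i=2: L=hotel=BASE, R=alpha -> take RIGHT -> alpha
i=3: L=foxtrot, R=charlie=BASE -> take LEFT -> foxtrot
Index 0 -> CONFLICT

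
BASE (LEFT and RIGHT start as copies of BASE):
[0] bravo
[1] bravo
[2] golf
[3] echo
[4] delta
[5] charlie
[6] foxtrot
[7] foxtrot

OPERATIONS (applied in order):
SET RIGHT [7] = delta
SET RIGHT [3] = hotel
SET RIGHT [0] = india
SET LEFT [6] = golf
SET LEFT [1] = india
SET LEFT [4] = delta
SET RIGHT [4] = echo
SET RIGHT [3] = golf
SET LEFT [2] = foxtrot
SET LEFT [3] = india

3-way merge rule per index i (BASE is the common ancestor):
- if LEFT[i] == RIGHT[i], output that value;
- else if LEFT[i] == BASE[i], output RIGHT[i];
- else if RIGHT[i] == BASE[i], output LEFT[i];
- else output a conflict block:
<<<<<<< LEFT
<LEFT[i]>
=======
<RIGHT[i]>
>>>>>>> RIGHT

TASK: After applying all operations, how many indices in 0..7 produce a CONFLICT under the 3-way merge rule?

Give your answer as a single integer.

Answer: 1

Derivation:
Final LEFT:  [bravo, india, foxtrot, india, delta, charlie, golf, foxtrot]
Final RIGHT: [india, bravo, golf, golf, echo, charlie, foxtrot, delta]
i=0: L=bravo=BASE, R=india -> take RIGHT -> india
i=1: L=india, R=bravo=BASE -> take LEFT -> india
i=2: L=foxtrot, R=golf=BASE -> take LEFT -> foxtrot
i=3: BASE=echo L=india R=golf all differ -> CONFLICT
i=4: L=delta=BASE, R=echo -> take RIGHT -> echo
i=5: L=charlie R=charlie -> agree -> charlie
i=6: L=golf, R=foxtrot=BASE -> take LEFT -> golf
i=7: L=foxtrot=BASE, R=delta -> take RIGHT -> delta
Conflict count: 1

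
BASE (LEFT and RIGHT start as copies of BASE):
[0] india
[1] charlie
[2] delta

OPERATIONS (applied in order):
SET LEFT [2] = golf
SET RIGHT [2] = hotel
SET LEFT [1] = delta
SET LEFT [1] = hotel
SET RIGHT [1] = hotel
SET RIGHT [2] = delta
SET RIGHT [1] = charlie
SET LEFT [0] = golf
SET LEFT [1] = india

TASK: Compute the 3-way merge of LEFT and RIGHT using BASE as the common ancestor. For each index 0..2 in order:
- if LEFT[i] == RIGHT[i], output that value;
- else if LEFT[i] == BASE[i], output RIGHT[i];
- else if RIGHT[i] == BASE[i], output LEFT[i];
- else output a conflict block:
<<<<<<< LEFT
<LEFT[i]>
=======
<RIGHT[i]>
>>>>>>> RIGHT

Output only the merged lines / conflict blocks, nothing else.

Answer: golf
india
golf

Derivation:
Final LEFT:  [golf, india, golf]
Final RIGHT: [india, charlie, delta]
i=0: L=golf, R=india=BASE -> take LEFT -> golf
i=1: L=india, R=charlie=BASE -> take LEFT -> india
i=2: L=golf, R=delta=BASE -> take LEFT -> golf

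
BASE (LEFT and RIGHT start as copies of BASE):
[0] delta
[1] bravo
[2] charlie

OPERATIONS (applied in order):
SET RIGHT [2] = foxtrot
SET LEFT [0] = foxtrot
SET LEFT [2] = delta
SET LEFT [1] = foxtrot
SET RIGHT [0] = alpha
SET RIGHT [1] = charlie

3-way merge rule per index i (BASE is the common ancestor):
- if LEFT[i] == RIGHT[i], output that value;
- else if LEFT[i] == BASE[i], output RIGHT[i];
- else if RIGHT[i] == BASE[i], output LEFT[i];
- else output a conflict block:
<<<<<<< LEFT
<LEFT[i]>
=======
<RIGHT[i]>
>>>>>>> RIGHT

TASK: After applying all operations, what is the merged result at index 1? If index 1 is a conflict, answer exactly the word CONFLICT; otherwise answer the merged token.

Final LEFT:  [foxtrot, foxtrot, delta]
Final RIGHT: [alpha, charlie, foxtrot]
i=0: BASE=delta L=foxtrot R=alpha all differ -> CONFLICT
i=1: BASE=bravo L=foxtrot R=charlie all differ -> CONFLICT
i=2: BASE=charlie L=delta R=foxtrot all differ -> CONFLICT
Index 1 -> CONFLICT

Answer: CONFLICT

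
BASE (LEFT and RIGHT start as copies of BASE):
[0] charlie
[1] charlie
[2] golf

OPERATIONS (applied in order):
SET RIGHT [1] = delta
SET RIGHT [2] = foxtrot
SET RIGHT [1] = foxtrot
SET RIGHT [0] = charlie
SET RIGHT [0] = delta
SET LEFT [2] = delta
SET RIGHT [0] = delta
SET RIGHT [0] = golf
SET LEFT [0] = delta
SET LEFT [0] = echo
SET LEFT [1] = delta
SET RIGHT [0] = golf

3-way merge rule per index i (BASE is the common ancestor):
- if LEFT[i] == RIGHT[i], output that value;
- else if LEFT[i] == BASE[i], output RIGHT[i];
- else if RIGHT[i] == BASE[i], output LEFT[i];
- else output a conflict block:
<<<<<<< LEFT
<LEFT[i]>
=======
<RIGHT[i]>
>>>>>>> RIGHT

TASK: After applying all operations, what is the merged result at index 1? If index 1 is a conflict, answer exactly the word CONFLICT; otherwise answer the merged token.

Answer: CONFLICT

Derivation:
Final LEFT:  [echo, delta, delta]
Final RIGHT: [golf, foxtrot, foxtrot]
i=0: BASE=charlie L=echo R=golf all differ -> CONFLICT
i=1: BASE=charlie L=delta R=foxtrot all differ -> CONFLICT
i=2: BASE=golf L=delta R=foxtrot all differ -> CONFLICT
Index 1 -> CONFLICT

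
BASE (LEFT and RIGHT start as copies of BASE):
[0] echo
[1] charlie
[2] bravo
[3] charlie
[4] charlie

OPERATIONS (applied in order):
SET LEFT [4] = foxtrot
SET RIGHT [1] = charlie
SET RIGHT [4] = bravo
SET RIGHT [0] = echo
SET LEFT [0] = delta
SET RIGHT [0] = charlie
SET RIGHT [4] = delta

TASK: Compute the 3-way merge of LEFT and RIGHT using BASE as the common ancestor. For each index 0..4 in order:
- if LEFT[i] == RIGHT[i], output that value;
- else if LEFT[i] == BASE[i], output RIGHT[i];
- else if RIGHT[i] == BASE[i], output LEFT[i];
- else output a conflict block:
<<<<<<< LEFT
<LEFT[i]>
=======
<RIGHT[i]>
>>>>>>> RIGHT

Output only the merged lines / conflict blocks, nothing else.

Final LEFT:  [delta, charlie, bravo, charlie, foxtrot]
Final RIGHT: [charlie, charlie, bravo, charlie, delta]
i=0: BASE=echo L=delta R=charlie all differ -> CONFLICT
i=1: L=charlie R=charlie -> agree -> charlie
i=2: L=bravo R=bravo -> agree -> bravo
i=3: L=charlie R=charlie -> agree -> charlie
i=4: BASE=charlie L=foxtrot R=delta all differ -> CONFLICT

Answer: <<<<<<< LEFT
delta
=======
charlie
>>>>>>> RIGHT
charlie
bravo
charlie
<<<<<<< LEFT
foxtrot
=======
delta
>>>>>>> RIGHT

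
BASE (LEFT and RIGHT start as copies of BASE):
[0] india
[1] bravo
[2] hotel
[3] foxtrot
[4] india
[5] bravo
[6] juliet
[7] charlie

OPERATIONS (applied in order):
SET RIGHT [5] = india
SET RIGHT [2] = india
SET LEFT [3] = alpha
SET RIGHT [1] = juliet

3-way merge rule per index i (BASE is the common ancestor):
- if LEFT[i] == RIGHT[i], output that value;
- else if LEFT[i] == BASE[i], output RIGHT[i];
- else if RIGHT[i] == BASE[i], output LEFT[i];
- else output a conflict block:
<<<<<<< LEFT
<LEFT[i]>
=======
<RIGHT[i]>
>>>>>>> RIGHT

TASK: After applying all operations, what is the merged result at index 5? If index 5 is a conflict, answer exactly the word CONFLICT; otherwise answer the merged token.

Answer: india

Derivation:
Final LEFT:  [india, bravo, hotel, alpha, india, bravo, juliet, charlie]
Final RIGHT: [india, juliet, india, foxtrot, india, india, juliet, charlie]
i=0: L=india R=india -> agree -> india
i=1: L=bravo=BASE, R=juliet -> take RIGHT -> juliet
i=2: L=hotel=BASE, R=india -> take RIGHT -> india
i=3: L=alpha, R=foxtrot=BASE -> take LEFT -> alpha
i=4: L=india R=india -> agree -> india
i=5: L=bravo=BASE, R=india -> take RIGHT -> india
i=6: L=juliet R=juliet -> agree -> juliet
i=7: L=charlie R=charlie -> agree -> charlie
Index 5 -> india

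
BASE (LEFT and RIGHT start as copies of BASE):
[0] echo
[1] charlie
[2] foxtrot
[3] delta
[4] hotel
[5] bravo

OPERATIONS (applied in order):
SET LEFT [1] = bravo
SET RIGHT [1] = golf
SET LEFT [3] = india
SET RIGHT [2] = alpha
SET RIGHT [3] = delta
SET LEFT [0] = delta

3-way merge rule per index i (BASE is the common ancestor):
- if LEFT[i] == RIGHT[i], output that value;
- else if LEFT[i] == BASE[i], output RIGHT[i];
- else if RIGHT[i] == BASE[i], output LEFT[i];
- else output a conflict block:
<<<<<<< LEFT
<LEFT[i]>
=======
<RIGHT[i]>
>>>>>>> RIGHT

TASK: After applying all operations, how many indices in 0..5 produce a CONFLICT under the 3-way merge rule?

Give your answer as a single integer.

Final LEFT:  [delta, bravo, foxtrot, india, hotel, bravo]
Final RIGHT: [echo, golf, alpha, delta, hotel, bravo]
i=0: L=delta, R=echo=BASE -> take LEFT -> delta
i=1: BASE=charlie L=bravo R=golf all differ -> CONFLICT
i=2: L=foxtrot=BASE, R=alpha -> take RIGHT -> alpha
i=3: L=india, R=delta=BASE -> take LEFT -> india
i=4: L=hotel R=hotel -> agree -> hotel
i=5: L=bravo R=bravo -> agree -> bravo
Conflict count: 1

Answer: 1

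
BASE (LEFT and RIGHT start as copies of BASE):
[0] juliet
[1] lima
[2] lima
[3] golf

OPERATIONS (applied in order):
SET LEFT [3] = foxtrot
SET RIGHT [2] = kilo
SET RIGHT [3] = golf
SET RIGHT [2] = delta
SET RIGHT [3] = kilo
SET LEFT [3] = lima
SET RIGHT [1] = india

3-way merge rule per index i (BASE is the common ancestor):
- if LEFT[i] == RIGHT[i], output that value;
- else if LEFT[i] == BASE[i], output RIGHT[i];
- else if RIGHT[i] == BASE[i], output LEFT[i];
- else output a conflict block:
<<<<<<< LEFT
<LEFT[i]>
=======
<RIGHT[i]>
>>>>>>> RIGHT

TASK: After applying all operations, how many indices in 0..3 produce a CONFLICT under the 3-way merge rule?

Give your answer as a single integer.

Final LEFT:  [juliet, lima, lima, lima]
Final RIGHT: [juliet, india, delta, kilo]
i=0: L=juliet R=juliet -> agree -> juliet
i=1: L=lima=BASE, R=india -> take RIGHT -> india
i=2: L=lima=BASE, R=delta -> take RIGHT -> delta
i=3: BASE=golf L=lima R=kilo all differ -> CONFLICT
Conflict count: 1

Answer: 1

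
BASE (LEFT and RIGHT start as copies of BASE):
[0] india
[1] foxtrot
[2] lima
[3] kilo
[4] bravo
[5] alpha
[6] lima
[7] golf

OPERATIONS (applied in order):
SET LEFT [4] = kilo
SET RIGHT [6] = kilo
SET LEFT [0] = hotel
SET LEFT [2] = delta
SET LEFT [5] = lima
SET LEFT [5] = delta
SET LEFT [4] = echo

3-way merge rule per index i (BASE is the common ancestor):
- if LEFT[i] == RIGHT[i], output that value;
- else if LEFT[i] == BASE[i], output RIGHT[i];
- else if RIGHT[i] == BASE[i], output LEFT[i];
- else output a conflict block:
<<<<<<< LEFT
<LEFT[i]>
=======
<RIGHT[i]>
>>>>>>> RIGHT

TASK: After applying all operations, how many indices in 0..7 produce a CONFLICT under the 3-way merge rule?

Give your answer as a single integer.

Final LEFT:  [hotel, foxtrot, delta, kilo, echo, delta, lima, golf]
Final RIGHT: [india, foxtrot, lima, kilo, bravo, alpha, kilo, golf]
i=0: L=hotel, R=india=BASE -> take LEFT -> hotel
i=1: L=foxtrot R=foxtrot -> agree -> foxtrot
i=2: L=delta, R=lima=BASE -> take LEFT -> delta
i=3: L=kilo R=kilo -> agree -> kilo
i=4: L=echo, R=bravo=BASE -> take LEFT -> echo
i=5: L=delta, R=alpha=BASE -> take LEFT -> delta
i=6: L=lima=BASE, R=kilo -> take RIGHT -> kilo
i=7: L=golf R=golf -> agree -> golf
Conflict count: 0

Answer: 0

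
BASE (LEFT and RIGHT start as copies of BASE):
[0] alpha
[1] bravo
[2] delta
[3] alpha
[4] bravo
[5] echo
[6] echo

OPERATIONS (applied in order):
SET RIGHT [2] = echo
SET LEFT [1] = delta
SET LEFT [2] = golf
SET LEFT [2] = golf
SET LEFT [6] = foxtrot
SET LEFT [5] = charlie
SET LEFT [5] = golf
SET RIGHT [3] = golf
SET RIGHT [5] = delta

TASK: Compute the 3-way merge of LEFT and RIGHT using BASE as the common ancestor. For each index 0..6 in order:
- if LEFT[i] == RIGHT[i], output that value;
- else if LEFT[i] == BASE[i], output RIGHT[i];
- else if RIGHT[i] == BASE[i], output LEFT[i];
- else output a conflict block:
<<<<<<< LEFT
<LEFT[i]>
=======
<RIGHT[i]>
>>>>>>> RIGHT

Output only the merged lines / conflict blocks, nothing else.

Final LEFT:  [alpha, delta, golf, alpha, bravo, golf, foxtrot]
Final RIGHT: [alpha, bravo, echo, golf, bravo, delta, echo]
i=0: L=alpha R=alpha -> agree -> alpha
i=1: L=delta, R=bravo=BASE -> take LEFT -> delta
i=2: BASE=delta L=golf R=echo all differ -> CONFLICT
i=3: L=alpha=BASE, R=golf -> take RIGHT -> golf
i=4: L=bravo R=bravo -> agree -> bravo
i=5: BASE=echo L=golf R=delta all differ -> CONFLICT
i=6: L=foxtrot, R=echo=BASE -> take LEFT -> foxtrot

Answer: alpha
delta
<<<<<<< LEFT
golf
=======
echo
>>>>>>> RIGHT
golf
bravo
<<<<<<< LEFT
golf
=======
delta
>>>>>>> RIGHT
foxtrot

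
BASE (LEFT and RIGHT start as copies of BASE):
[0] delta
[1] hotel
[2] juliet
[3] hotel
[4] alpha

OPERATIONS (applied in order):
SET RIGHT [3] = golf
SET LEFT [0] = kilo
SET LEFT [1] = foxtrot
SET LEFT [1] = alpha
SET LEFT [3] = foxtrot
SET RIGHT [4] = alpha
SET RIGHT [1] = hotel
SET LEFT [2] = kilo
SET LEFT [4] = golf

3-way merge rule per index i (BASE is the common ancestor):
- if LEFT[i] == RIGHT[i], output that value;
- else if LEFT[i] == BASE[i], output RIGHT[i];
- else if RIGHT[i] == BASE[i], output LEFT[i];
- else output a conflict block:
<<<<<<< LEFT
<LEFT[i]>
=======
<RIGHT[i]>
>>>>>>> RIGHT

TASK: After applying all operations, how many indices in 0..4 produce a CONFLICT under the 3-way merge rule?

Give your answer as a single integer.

Answer: 1

Derivation:
Final LEFT:  [kilo, alpha, kilo, foxtrot, golf]
Final RIGHT: [delta, hotel, juliet, golf, alpha]
i=0: L=kilo, R=delta=BASE -> take LEFT -> kilo
i=1: L=alpha, R=hotel=BASE -> take LEFT -> alpha
i=2: L=kilo, R=juliet=BASE -> take LEFT -> kilo
i=3: BASE=hotel L=foxtrot R=golf all differ -> CONFLICT
i=4: L=golf, R=alpha=BASE -> take LEFT -> golf
Conflict count: 1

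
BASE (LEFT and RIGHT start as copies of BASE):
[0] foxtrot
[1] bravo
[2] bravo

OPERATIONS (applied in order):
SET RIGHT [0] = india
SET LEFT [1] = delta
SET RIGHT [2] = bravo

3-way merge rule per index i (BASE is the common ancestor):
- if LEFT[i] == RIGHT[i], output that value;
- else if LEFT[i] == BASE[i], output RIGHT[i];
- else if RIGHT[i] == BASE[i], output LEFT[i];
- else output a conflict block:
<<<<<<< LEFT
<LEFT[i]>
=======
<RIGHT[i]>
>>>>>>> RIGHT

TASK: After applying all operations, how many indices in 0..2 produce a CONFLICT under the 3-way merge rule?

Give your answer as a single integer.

Final LEFT:  [foxtrot, delta, bravo]
Final RIGHT: [india, bravo, bravo]
i=0: L=foxtrot=BASE, R=india -> take RIGHT -> india
i=1: L=delta, R=bravo=BASE -> take LEFT -> delta
i=2: L=bravo R=bravo -> agree -> bravo
Conflict count: 0

Answer: 0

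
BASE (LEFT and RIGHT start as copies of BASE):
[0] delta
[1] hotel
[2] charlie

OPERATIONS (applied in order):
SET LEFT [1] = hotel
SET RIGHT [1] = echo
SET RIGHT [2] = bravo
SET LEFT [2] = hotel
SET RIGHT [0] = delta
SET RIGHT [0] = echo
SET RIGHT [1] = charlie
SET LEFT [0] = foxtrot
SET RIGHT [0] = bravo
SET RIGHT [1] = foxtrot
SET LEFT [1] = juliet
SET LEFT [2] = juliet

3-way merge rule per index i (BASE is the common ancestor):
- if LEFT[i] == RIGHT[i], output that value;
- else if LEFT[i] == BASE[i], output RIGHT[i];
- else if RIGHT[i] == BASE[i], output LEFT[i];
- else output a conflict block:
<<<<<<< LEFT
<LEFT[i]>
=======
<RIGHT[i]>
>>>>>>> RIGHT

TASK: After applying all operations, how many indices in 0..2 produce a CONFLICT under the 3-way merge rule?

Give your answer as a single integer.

Answer: 3

Derivation:
Final LEFT:  [foxtrot, juliet, juliet]
Final RIGHT: [bravo, foxtrot, bravo]
i=0: BASE=delta L=foxtrot R=bravo all differ -> CONFLICT
i=1: BASE=hotel L=juliet R=foxtrot all differ -> CONFLICT
i=2: BASE=charlie L=juliet R=bravo all differ -> CONFLICT
Conflict count: 3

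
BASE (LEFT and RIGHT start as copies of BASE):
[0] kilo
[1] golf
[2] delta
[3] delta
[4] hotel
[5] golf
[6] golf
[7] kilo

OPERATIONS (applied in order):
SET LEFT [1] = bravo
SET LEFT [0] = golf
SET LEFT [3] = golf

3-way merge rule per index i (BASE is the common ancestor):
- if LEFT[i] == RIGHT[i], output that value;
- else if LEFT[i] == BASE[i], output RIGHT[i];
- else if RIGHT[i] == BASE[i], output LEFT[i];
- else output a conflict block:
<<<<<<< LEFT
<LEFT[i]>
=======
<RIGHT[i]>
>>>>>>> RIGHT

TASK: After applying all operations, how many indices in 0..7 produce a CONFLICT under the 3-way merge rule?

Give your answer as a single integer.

Answer: 0

Derivation:
Final LEFT:  [golf, bravo, delta, golf, hotel, golf, golf, kilo]
Final RIGHT: [kilo, golf, delta, delta, hotel, golf, golf, kilo]
i=0: L=golf, R=kilo=BASE -> take LEFT -> golf
i=1: L=bravo, R=golf=BASE -> take LEFT -> bravo
i=2: L=delta R=delta -> agree -> delta
i=3: L=golf, R=delta=BASE -> take LEFT -> golf
i=4: L=hotel R=hotel -> agree -> hotel
i=5: L=golf R=golf -> agree -> golf
i=6: L=golf R=golf -> agree -> golf
i=7: L=kilo R=kilo -> agree -> kilo
Conflict count: 0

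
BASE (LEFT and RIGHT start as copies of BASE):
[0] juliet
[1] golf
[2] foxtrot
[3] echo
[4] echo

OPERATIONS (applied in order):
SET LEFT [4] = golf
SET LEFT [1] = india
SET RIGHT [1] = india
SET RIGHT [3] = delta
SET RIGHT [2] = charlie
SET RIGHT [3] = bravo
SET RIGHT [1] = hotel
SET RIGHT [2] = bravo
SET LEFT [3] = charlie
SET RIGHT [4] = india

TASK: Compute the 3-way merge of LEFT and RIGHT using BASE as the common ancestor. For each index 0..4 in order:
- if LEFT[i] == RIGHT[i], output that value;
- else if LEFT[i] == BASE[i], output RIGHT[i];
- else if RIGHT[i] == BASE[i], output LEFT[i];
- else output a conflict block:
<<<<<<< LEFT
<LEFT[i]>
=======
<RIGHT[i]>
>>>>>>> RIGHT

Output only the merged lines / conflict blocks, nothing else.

Final LEFT:  [juliet, india, foxtrot, charlie, golf]
Final RIGHT: [juliet, hotel, bravo, bravo, india]
i=0: L=juliet R=juliet -> agree -> juliet
i=1: BASE=golf L=india R=hotel all differ -> CONFLICT
i=2: L=foxtrot=BASE, R=bravo -> take RIGHT -> bravo
i=3: BASE=echo L=charlie R=bravo all differ -> CONFLICT
i=4: BASE=echo L=golf R=india all differ -> CONFLICT

Answer: juliet
<<<<<<< LEFT
india
=======
hotel
>>>>>>> RIGHT
bravo
<<<<<<< LEFT
charlie
=======
bravo
>>>>>>> RIGHT
<<<<<<< LEFT
golf
=======
india
>>>>>>> RIGHT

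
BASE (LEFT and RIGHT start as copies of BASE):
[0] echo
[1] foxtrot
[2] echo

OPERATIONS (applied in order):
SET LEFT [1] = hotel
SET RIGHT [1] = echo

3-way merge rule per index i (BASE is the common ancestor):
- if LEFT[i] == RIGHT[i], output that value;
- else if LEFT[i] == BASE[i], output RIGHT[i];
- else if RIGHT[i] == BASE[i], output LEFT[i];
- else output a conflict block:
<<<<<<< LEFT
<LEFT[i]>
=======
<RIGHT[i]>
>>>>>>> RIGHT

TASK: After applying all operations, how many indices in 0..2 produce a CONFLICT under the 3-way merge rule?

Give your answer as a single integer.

Final LEFT:  [echo, hotel, echo]
Final RIGHT: [echo, echo, echo]
i=0: L=echo R=echo -> agree -> echo
i=1: BASE=foxtrot L=hotel R=echo all differ -> CONFLICT
i=2: L=echo R=echo -> agree -> echo
Conflict count: 1

Answer: 1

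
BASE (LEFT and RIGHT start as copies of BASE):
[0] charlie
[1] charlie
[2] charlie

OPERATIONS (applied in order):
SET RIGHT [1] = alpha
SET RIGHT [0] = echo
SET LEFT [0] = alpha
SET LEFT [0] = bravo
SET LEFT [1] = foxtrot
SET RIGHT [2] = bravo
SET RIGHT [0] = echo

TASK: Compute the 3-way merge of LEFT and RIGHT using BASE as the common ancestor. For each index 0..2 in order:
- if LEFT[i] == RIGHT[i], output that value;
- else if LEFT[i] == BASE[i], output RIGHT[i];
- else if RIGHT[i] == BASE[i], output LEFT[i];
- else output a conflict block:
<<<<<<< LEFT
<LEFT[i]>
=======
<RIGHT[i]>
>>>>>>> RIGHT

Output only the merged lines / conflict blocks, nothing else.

Answer: <<<<<<< LEFT
bravo
=======
echo
>>>>>>> RIGHT
<<<<<<< LEFT
foxtrot
=======
alpha
>>>>>>> RIGHT
bravo

Derivation:
Final LEFT:  [bravo, foxtrot, charlie]
Final RIGHT: [echo, alpha, bravo]
i=0: BASE=charlie L=bravo R=echo all differ -> CONFLICT
i=1: BASE=charlie L=foxtrot R=alpha all differ -> CONFLICT
i=2: L=charlie=BASE, R=bravo -> take RIGHT -> bravo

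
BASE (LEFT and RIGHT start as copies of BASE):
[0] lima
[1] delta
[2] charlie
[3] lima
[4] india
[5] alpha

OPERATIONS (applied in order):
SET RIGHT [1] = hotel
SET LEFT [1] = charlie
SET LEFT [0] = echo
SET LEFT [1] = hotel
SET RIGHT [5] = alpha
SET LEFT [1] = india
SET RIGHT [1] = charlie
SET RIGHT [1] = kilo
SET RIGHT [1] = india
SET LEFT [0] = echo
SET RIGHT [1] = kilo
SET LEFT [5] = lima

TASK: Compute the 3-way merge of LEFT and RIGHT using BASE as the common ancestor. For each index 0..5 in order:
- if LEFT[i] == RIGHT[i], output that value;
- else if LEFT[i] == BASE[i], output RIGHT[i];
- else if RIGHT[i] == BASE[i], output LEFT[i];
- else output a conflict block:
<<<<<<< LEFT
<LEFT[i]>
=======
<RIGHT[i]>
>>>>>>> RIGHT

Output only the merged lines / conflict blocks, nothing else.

Final LEFT:  [echo, india, charlie, lima, india, lima]
Final RIGHT: [lima, kilo, charlie, lima, india, alpha]
i=0: L=echo, R=lima=BASE -> take LEFT -> echo
i=1: BASE=delta L=india R=kilo all differ -> CONFLICT
i=2: L=charlie R=charlie -> agree -> charlie
i=3: L=lima R=lima -> agree -> lima
i=4: L=india R=india -> agree -> india
i=5: L=lima, R=alpha=BASE -> take LEFT -> lima

Answer: echo
<<<<<<< LEFT
india
=======
kilo
>>>>>>> RIGHT
charlie
lima
india
lima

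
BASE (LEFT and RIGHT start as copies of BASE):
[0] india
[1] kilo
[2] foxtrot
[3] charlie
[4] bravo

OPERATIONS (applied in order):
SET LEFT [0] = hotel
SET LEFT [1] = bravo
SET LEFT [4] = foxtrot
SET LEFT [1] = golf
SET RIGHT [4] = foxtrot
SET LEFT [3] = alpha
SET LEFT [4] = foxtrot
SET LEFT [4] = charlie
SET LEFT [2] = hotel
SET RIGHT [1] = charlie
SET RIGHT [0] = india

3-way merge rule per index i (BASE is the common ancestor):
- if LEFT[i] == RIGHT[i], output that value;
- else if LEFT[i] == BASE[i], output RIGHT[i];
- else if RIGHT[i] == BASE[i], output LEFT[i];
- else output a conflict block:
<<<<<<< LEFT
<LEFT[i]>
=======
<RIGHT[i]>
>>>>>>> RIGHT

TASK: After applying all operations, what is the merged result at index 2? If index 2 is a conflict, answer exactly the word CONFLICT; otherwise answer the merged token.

Final LEFT:  [hotel, golf, hotel, alpha, charlie]
Final RIGHT: [india, charlie, foxtrot, charlie, foxtrot]
i=0: L=hotel, R=india=BASE -> take LEFT -> hotel
i=1: BASE=kilo L=golf R=charlie all differ -> CONFLICT
i=2: L=hotel, R=foxtrot=BASE -> take LEFT -> hotel
i=3: L=alpha, R=charlie=BASE -> take LEFT -> alpha
i=4: BASE=bravo L=charlie R=foxtrot all differ -> CONFLICT
Index 2 -> hotel

Answer: hotel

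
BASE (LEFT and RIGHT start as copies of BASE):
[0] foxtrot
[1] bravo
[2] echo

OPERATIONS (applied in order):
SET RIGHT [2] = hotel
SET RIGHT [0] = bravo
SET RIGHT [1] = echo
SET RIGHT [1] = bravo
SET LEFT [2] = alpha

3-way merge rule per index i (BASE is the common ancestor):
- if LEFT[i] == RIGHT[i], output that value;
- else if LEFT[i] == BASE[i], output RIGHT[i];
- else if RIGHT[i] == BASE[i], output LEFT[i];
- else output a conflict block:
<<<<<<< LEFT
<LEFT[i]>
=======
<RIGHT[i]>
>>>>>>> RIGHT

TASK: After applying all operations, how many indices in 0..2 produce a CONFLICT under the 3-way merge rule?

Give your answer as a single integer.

Answer: 1

Derivation:
Final LEFT:  [foxtrot, bravo, alpha]
Final RIGHT: [bravo, bravo, hotel]
i=0: L=foxtrot=BASE, R=bravo -> take RIGHT -> bravo
i=1: L=bravo R=bravo -> agree -> bravo
i=2: BASE=echo L=alpha R=hotel all differ -> CONFLICT
Conflict count: 1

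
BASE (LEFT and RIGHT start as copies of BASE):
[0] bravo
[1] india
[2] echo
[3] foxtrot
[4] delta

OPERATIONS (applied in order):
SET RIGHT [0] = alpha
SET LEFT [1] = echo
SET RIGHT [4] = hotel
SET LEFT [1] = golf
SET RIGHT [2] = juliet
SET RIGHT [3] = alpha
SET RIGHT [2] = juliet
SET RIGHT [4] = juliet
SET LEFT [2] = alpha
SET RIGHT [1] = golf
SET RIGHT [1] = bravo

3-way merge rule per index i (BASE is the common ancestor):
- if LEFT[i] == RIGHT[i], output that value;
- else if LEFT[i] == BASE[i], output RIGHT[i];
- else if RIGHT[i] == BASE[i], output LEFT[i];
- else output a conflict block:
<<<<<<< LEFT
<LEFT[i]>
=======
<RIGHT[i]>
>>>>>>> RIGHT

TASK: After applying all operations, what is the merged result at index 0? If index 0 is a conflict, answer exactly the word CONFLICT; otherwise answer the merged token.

Answer: alpha

Derivation:
Final LEFT:  [bravo, golf, alpha, foxtrot, delta]
Final RIGHT: [alpha, bravo, juliet, alpha, juliet]
i=0: L=bravo=BASE, R=alpha -> take RIGHT -> alpha
i=1: BASE=india L=golf R=bravo all differ -> CONFLICT
i=2: BASE=echo L=alpha R=juliet all differ -> CONFLICT
i=3: L=foxtrot=BASE, R=alpha -> take RIGHT -> alpha
i=4: L=delta=BASE, R=juliet -> take RIGHT -> juliet
Index 0 -> alpha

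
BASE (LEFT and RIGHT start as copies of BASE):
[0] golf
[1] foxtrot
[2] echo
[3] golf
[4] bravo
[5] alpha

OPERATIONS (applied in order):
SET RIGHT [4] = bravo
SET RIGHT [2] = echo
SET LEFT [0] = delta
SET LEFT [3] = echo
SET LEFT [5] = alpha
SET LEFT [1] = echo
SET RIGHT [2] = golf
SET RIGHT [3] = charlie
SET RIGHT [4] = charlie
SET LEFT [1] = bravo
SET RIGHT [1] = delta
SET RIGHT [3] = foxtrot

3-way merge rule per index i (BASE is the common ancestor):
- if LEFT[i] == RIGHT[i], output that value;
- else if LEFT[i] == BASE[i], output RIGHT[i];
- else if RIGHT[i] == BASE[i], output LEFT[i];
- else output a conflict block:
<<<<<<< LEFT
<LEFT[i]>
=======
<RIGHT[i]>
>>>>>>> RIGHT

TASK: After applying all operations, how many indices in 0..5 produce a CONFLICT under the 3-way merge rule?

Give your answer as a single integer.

Answer: 2

Derivation:
Final LEFT:  [delta, bravo, echo, echo, bravo, alpha]
Final RIGHT: [golf, delta, golf, foxtrot, charlie, alpha]
i=0: L=delta, R=golf=BASE -> take LEFT -> delta
i=1: BASE=foxtrot L=bravo R=delta all differ -> CONFLICT
i=2: L=echo=BASE, R=golf -> take RIGHT -> golf
i=3: BASE=golf L=echo R=foxtrot all differ -> CONFLICT
i=4: L=bravo=BASE, R=charlie -> take RIGHT -> charlie
i=5: L=alpha R=alpha -> agree -> alpha
Conflict count: 2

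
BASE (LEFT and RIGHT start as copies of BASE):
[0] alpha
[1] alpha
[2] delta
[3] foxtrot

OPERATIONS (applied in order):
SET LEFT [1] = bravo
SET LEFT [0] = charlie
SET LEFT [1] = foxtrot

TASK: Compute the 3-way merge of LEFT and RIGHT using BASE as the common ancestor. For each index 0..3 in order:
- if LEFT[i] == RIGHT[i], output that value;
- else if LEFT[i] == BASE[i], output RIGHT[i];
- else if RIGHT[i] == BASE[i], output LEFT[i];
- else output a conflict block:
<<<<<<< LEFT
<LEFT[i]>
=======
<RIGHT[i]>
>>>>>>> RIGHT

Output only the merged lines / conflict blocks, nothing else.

Answer: charlie
foxtrot
delta
foxtrot

Derivation:
Final LEFT:  [charlie, foxtrot, delta, foxtrot]
Final RIGHT: [alpha, alpha, delta, foxtrot]
i=0: L=charlie, R=alpha=BASE -> take LEFT -> charlie
i=1: L=foxtrot, R=alpha=BASE -> take LEFT -> foxtrot
i=2: L=delta R=delta -> agree -> delta
i=3: L=foxtrot R=foxtrot -> agree -> foxtrot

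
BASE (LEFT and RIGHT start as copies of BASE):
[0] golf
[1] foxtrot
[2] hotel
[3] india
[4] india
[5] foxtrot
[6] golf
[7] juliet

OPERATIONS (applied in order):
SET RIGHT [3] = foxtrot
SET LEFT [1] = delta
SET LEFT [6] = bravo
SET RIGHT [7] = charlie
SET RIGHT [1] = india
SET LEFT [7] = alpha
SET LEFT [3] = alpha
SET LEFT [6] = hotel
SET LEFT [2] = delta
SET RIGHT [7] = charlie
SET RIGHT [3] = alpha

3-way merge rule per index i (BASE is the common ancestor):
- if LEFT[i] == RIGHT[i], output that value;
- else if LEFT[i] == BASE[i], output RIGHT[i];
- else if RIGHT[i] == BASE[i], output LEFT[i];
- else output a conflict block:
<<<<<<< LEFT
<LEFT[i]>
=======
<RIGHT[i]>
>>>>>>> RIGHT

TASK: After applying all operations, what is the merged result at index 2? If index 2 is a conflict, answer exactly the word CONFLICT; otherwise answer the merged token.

Answer: delta

Derivation:
Final LEFT:  [golf, delta, delta, alpha, india, foxtrot, hotel, alpha]
Final RIGHT: [golf, india, hotel, alpha, india, foxtrot, golf, charlie]
i=0: L=golf R=golf -> agree -> golf
i=1: BASE=foxtrot L=delta R=india all differ -> CONFLICT
i=2: L=delta, R=hotel=BASE -> take LEFT -> delta
i=3: L=alpha R=alpha -> agree -> alpha
i=4: L=india R=india -> agree -> india
i=5: L=foxtrot R=foxtrot -> agree -> foxtrot
i=6: L=hotel, R=golf=BASE -> take LEFT -> hotel
i=7: BASE=juliet L=alpha R=charlie all differ -> CONFLICT
Index 2 -> delta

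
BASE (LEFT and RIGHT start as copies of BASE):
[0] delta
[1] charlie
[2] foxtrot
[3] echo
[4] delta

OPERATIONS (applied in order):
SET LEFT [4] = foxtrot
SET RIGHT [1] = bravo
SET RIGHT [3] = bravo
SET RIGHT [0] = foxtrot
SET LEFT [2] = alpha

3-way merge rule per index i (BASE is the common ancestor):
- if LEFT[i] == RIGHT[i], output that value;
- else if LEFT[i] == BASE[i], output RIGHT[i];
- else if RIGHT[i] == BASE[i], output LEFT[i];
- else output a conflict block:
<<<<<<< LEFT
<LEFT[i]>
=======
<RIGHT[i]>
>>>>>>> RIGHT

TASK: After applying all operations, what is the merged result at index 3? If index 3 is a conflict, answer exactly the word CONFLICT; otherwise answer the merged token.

Final LEFT:  [delta, charlie, alpha, echo, foxtrot]
Final RIGHT: [foxtrot, bravo, foxtrot, bravo, delta]
i=0: L=delta=BASE, R=foxtrot -> take RIGHT -> foxtrot
i=1: L=charlie=BASE, R=bravo -> take RIGHT -> bravo
i=2: L=alpha, R=foxtrot=BASE -> take LEFT -> alpha
i=3: L=echo=BASE, R=bravo -> take RIGHT -> bravo
i=4: L=foxtrot, R=delta=BASE -> take LEFT -> foxtrot
Index 3 -> bravo

Answer: bravo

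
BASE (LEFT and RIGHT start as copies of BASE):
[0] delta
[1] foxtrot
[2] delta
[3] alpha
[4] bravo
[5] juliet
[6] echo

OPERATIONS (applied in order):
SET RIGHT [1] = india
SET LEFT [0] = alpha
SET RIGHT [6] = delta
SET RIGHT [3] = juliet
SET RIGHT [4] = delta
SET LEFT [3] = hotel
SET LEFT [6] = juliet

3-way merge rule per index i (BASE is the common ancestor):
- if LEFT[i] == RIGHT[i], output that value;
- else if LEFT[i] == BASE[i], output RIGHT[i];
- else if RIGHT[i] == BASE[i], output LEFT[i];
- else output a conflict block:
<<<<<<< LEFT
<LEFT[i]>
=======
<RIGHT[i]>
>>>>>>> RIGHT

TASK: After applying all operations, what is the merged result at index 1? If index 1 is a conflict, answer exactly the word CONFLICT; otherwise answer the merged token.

Answer: india

Derivation:
Final LEFT:  [alpha, foxtrot, delta, hotel, bravo, juliet, juliet]
Final RIGHT: [delta, india, delta, juliet, delta, juliet, delta]
i=0: L=alpha, R=delta=BASE -> take LEFT -> alpha
i=1: L=foxtrot=BASE, R=india -> take RIGHT -> india
i=2: L=delta R=delta -> agree -> delta
i=3: BASE=alpha L=hotel R=juliet all differ -> CONFLICT
i=4: L=bravo=BASE, R=delta -> take RIGHT -> delta
i=5: L=juliet R=juliet -> agree -> juliet
i=6: BASE=echo L=juliet R=delta all differ -> CONFLICT
Index 1 -> india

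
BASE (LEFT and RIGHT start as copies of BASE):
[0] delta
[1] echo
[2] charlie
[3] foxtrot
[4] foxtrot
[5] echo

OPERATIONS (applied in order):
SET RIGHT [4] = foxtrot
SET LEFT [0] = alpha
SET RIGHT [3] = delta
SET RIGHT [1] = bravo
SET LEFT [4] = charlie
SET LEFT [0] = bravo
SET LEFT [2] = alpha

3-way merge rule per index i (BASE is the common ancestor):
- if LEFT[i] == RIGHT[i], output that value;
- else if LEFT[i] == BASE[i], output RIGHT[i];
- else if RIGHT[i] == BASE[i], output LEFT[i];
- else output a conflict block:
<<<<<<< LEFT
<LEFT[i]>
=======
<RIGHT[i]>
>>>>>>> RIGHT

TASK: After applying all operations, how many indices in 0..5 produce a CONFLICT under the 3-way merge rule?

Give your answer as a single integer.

Answer: 0

Derivation:
Final LEFT:  [bravo, echo, alpha, foxtrot, charlie, echo]
Final RIGHT: [delta, bravo, charlie, delta, foxtrot, echo]
i=0: L=bravo, R=delta=BASE -> take LEFT -> bravo
i=1: L=echo=BASE, R=bravo -> take RIGHT -> bravo
i=2: L=alpha, R=charlie=BASE -> take LEFT -> alpha
i=3: L=foxtrot=BASE, R=delta -> take RIGHT -> delta
i=4: L=charlie, R=foxtrot=BASE -> take LEFT -> charlie
i=5: L=echo R=echo -> agree -> echo
Conflict count: 0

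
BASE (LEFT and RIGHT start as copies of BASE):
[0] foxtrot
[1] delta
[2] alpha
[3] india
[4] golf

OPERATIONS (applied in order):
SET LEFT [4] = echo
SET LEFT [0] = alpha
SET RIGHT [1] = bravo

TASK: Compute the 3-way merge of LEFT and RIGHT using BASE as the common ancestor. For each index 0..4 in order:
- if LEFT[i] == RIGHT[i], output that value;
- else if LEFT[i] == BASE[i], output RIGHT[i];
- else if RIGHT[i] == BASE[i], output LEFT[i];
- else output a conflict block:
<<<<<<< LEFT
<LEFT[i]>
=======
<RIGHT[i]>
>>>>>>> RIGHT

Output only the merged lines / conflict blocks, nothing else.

Answer: alpha
bravo
alpha
india
echo

Derivation:
Final LEFT:  [alpha, delta, alpha, india, echo]
Final RIGHT: [foxtrot, bravo, alpha, india, golf]
i=0: L=alpha, R=foxtrot=BASE -> take LEFT -> alpha
i=1: L=delta=BASE, R=bravo -> take RIGHT -> bravo
i=2: L=alpha R=alpha -> agree -> alpha
i=3: L=india R=india -> agree -> india
i=4: L=echo, R=golf=BASE -> take LEFT -> echo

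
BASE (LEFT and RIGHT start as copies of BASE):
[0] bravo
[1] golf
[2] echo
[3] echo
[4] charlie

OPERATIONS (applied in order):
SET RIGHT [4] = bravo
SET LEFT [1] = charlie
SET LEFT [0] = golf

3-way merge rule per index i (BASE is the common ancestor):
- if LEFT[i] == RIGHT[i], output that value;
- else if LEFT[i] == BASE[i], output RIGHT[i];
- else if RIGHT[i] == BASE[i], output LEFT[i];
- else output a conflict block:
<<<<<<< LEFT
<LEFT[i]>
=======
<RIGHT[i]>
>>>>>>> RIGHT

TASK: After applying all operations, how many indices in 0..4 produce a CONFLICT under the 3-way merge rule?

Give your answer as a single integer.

Final LEFT:  [golf, charlie, echo, echo, charlie]
Final RIGHT: [bravo, golf, echo, echo, bravo]
i=0: L=golf, R=bravo=BASE -> take LEFT -> golf
i=1: L=charlie, R=golf=BASE -> take LEFT -> charlie
i=2: L=echo R=echo -> agree -> echo
i=3: L=echo R=echo -> agree -> echo
i=4: L=charlie=BASE, R=bravo -> take RIGHT -> bravo
Conflict count: 0

Answer: 0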